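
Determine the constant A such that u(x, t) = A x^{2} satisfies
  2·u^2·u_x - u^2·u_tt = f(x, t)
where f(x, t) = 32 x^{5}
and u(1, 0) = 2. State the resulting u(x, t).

Answer: u(x, t) = 2 x^{2}

Derivation:
Substitute the ansatz u = A x^{2} into the left-hand side.
Derivatives of the ansatz:
  u_x = 2 A x
  u_tt = 0
Term by term:
  2·u^2·u_x = 4 A^{3} x^{5}
  -u^2·u_tt = 0
So the left-hand side equals
  4 A^{3} x^{5}
This must equal f(x, t) = 32 x^{5} identically.
Matching coefficients of the independent functions:
  [x^{5}]:  4 A^{3} = 32
Solving: A = 2.
Check against the point condition:
  u(1, 0) = 2  ⟹  A = 2  ✓
Hence u(x, t) = 2 x^{2}.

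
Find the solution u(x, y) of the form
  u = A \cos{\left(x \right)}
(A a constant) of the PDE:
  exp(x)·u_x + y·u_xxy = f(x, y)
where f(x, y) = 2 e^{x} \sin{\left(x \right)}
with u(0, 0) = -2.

Substitute the ansatz u = A \cos{\left(x \right)} into the left-hand side.
Derivatives of the ansatz:
  u_x = - A \sin{\left(x \right)}
  u_xxy = 0
Term by term:
  exp(x)·u_x = - A e^{x} \sin{\left(x \right)}
  y·u_xxy = 0
So the left-hand side equals
  - A e^{x} \sin{\left(x \right)}
This must equal f(x, y) = 2 e^{x} \sin{\left(x \right)} identically.
Matching coefficients of the independent functions:
  [e^{x} \sin{\left(x \right)}]:  - A = 2
Solving: A = -2.
Check against the point condition:
  u(0, 0) = -2  ⟹  A = -2  ✓
Hence u(x, y) = - 2 \cos{\left(x \right)}.

Answer: u(x, y) = - 2 \cos{\left(x \right)}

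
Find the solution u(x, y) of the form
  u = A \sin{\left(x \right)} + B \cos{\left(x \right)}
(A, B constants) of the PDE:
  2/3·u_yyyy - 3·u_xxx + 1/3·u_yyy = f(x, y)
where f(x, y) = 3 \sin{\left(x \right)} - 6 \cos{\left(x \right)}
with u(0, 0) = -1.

Answer: u(x, y) = - 2 \sin{\left(x \right)} - \cos{\left(x \right)}

Derivation:
Substitute the ansatz u = A \sin{\left(x \right)} + B \cos{\left(x \right)} into the left-hand side.
Derivatives of the ansatz:
  u_yyyy = 0
  u_xxx = - A \cos{\left(x \right)} + B \sin{\left(x \right)}
  u_yyy = 0
Term by term:
  2/3·u_yyyy = 0
  -3·u_xxx = 3 A \cos{\left(x \right)} - 3 B \sin{\left(x \right)}
  1/3·u_yyy = 0
So the left-hand side equals
  3 A \cos{\left(x \right)} - 3 B \sin{\left(x \right)}
This must equal f(x, y) = 3 \sin{\left(x \right)} - 6 \cos{\left(x \right)} identically.
Matching coefficients of the independent functions:
  [\sin{\left(x \right)}]:  - 3 B = 3
  [\cos{\left(x \right)}]:  3 A = -6
Solving: A = -2, B = -1.
Check against the point condition:
  u(0, 0) = -1  ⟹  B = -1  ✓
Hence u(x, y) = - 2 \sin{\left(x \right)} - \cos{\left(x \right)}.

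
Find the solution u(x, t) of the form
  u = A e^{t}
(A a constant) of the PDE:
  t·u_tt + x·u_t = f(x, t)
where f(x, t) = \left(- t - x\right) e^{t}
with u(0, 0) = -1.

Answer: u(x, t) = - e^{t}

Derivation:
Substitute the ansatz u = A e^{t} into the left-hand side.
Derivatives of the ansatz:
  u_tt = A e^{t}
  u_t = A e^{t}
Term by term:
  t·u_tt = A t e^{t}
  x·u_t = A x e^{t}
So the left-hand side equals
  A t e^{t} + A x e^{t}
This must equal f(x, t) identically; expanded, f = - t e^{t} - x e^{t}.
Matching coefficients of the independent functions:
  [t e^{t}, x e^{t}]:  A = -1
Solving: A = -1.
Check against the point condition:
  u(0, 0) = -1  ⟹  A = -1  ✓
Hence u(x, t) = - e^{t}.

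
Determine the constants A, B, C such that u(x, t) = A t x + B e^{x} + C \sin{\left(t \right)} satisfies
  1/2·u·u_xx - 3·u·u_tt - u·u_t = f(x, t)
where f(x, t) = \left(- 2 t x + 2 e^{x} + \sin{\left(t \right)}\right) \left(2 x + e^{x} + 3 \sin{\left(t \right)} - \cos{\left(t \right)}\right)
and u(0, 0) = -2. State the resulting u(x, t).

Substitute the ansatz u = A t x + B e^{x} + C \sin{\left(t \right)} into the left-hand side.
Derivatives of the ansatz:
  u_xx = B e^{x}
  u_tt = - C \sin{\left(t \right)}
  u_t = A x + C \cos{\left(t \right)}
Term by term:
  1/2·u·u_xx = \frac{A B t x e^{x}}{2} + \frac{B^{2} e^{2 x}}{2} + \frac{B C e^{x} \sin{\left(t \right)}}{2}
  -3·u·u_tt = 3 A C t x \sin{\left(t \right)} + 3 B C e^{x} \sin{\left(t \right)} + 3 C^{2} \sin^{2}{\left(t \right)}
  -u·u_t = - A^{2} t x^{2} - A B x e^{x} - A C t x \cos{\left(t \right)} - A C x \sin{\left(t \right)} - B C e^{x} \cos{\left(t \right)} - C^{2} \sin{\left(t \right)} \cos{\left(t \right)}
So the left-hand side equals
  - A^{2} t x^{2} + \frac{A B t x e^{x}}{2} - A B x e^{x} + 3 A C t x \sin{\left(t \right)} - A C t x \cos{\left(t \right)} - A C x \sin{\left(t \right)} + \frac{B^{2} e^{2 x}}{2} + \frac{7 B C e^{x} \sin{\left(t \right)}}{2} - B C e^{x} \cos{\left(t \right)} + 3 C^{2} \sin^{2}{\left(t \right)} - C^{2} \sin{\left(t \right)} \cos{\left(t \right)}
This must equal f(x, t) identically; expanded, f = - 4 t x^{2} - 2 t x e^{x} - 6 t x \sin{\left(t \right)} + 2 t x \cos{\left(t \right)} + 4 x e^{x} + 2 x \sin{\left(t \right)} + 2 e^{2 x} + 7 e^{x} \sin{\left(t \right)} - 2 e^{x} \cos{\left(t \right)} + 3 \sin^{2}{\left(t \right)} - \sin{\left(t \right)} \cos{\left(t \right)}.
Matching coefficients of the independent functions:
  [t x^{2}]:  - A^{2} = -4
  [x e^{x}]:  - A B = 4
  [x \sin{\left(t \right)}, t x \cos{\left(t \right)}]:  - A C = 2
  [e^{x} \sin{\left(t \right)}]:  \frac{7 B C}{2} = 7
  [e^{x} \cos{\left(t \right)}]:  - B C = -2
  [\sin{\left(t \right)} \cos{\left(t \right)}]:  - C^{2} = -1
  [t x e^{x}]:  \frac{A B}{2} = -2
  [t x \sin{\left(t \right)}]:  3 A C = -6
  [e^{2 x}]:  \frac{B^{2}}{2} = 2
  [\sin^{2}{\left(t \right)}]:  3 C^{2} = 3
These equations allow (A, B, C) = (-2, 2, 1) or (2, -2, -1).
Impose the point condition(s):
  u(0, 0) = -2  ⟹  B = -2
Only A = 2, B = -2, C = -1 satisfies everything.
Hence u(x, t) = 2 t x - 2 e^{x} - \sin{\left(t \right)}.

Answer: u(x, t) = 2 t x - 2 e^{x} - \sin{\left(t \right)}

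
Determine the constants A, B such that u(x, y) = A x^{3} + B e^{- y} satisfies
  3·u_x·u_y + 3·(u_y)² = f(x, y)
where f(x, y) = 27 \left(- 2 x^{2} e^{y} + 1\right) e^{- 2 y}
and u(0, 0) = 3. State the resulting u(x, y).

Substitute the ansatz u = A x^{3} + B e^{- y} into the left-hand side.
Derivatives of the ansatz:
  u_x = 3 A x^{2}
  u_y = - B e^{- y}
Term by term:
  3·u_x·u_y = - 9 A B x^{2} e^{- y}
  3·(u_y)² = 3 B^{2} e^{- 2 y}
So the left-hand side equals
  - 9 A B x^{2} e^{- y} + 3 B^{2} e^{- 2 y}
This must equal f(x, y) identically; expanded, f = - 54 x^{2} e^{- y} + 27 e^{- 2 y}.
Matching coefficients of the independent functions:
  [x^{2} e^{- y}]:  - 9 A B = -54
  [e^{- 2 y}]:  3 B^{2} = 27
These equations allow (A, B) = (-2, -3) or (2, 3).
Impose the point condition(s):
  u(0, 0) = 3  ⟹  B = 3
Only A = 2, B = 3 satisfies everything.
Hence u(x, y) = 2 x^{3} + 3 e^{- y}.

Answer: u(x, y) = 2 x^{3} + 3 e^{- y}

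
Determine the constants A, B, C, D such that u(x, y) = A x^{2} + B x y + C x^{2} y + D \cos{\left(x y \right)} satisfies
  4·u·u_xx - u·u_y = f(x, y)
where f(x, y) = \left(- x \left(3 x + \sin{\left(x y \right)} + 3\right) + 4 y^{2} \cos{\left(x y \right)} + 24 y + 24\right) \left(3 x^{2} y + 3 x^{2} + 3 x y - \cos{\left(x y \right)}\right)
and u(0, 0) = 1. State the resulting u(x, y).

Answer: u(x, y) = - 3 x^{2} y - 3 x^{2} - 3 x y + \cos{\left(x y \right)}

Derivation:
Substitute the ansatz u = A x^{2} + B x y + C x^{2} y + D \cos{\left(x y \right)} into the left-hand side.
Derivatives of the ansatz:
  u_xx = 2 A + 2 C y - D y^{2} \cos{\left(x y \right)}
  u_y = B x + C x^{2} - D x \sin{\left(x y \right)}
Term by term:
  4·u·u_xx = 8 A^{2} x^{2} + 8 A B x y + 16 A C x^{2} y - 4 A D x^{2} y^{2} \cos{\left(x y \right)} + 8 A D \cos{\left(x y \right)} + 8 B C x y^{2} - 4 B D x y^{3} \cos{\left(x y \right)} + 8 C^{2} x^{2} y^{2} - 4 C D x^{2} y^{3} \cos{\left(x y \right)} + 8 C D y \cos{\left(x y \right)} - 4 D^{2} y^{2} \cos^{2}{\left(x y \right)}
  -u·u_y = - A B x^{3} - A C x^{4} + A D x^{3} \sin{\left(x y \right)} - B^{2} x^{2} y - 2 B C x^{3} y + B D x^{2} y \sin{\left(x y \right)} - B D x \cos{\left(x y \right)} - C^{2} x^{4} y + C D x^{3} y \sin{\left(x y \right)} - C D x^{2} \cos{\left(x y \right)} + D^{2} x \sin{\left(x y \right)} \cos{\left(x y \right)}
So the left-hand side equals
  8 A^{2} x^{2} - A B x^{3} + 8 A B x y - A C x^{4} + 16 A C x^{2} y + A D x^{3} \sin{\left(x y \right)} - 4 A D x^{2} y^{2} \cos{\left(x y \right)} + 8 A D \cos{\left(x y \right)} - B^{2} x^{2} y - 2 B C x^{3} y + 8 B C x y^{2} + B D x^{2} y \sin{\left(x y \right)} - 4 B D x y^{3} \cos{\left(x y \right)} - B D x \cos{\left(x y \right)} - C^{2} x^{4} y + 8 C^{2} x^{2} y^{2} + C D x^{3} y \sin{\left(x y \right)} - 4 C D x^{2} y^{3} \cos{\left(x y \right)} - C D x^{2} \cos{\left(x y \right)} + 8 C D y \cos{\left(x y \right)} + D^{2} x \sin{\left(x y \right)} \cos{\left(x y \right)} - 4 D^{2} y^{2} \cos^{2}{\left(x y \right)}
This must equal f(x, y) identically; expanded, f = - 9 x^{4} y - 9 x^{4} - 3 x^{3} y \sin{\left(x y \right)} - 18 x^{3} y - 3 x^{3} \sin{\left(x y \right)} - 9 x^{3} + 12 x^{2} y^{3} \cos{\left(x y \right)} + 12 x^{2} y^{2} \cos{\left(x y \right)} + 72 x^{2} y^{2} - 3 x^{2} y \sin{\left(x y \right)} + 135 x^{2} y + 3 x^{2} \cos{\left(x y \right)} + 72 x^{2} + 12 x y^{3} \cos{\left(x y \right)} + 72 x y^{2} + 72 x y + x \sin{\left(x y \right)} \cos{\left(x y \right)} + 3 x \cos{\left(x y \right)} - 4 y^{2} \cos^{2}{\left(x y \right)} - 24 y \cos{\left(x y \right)} - 24 \cos{\left(x y \right)}.
Matching coefficients of the independent functions:
(each divided by its leading coefficient; functions giving the same equation are listed together)
  [x^{2}]:  A^{2} - 9 = 0
  [x^{3}, x y]:  A B - 9 = 0
  [x^{4}]:  A C - 9 = 0
  [x y^{2}, x^{3} y]:  B C - 9 = 0
  [x \cos{\left(x y \right)}, x y^{3} \cos{\left(x y \right)}, x^{2} y \sin{\left(x y \right)}]:  B D + 3 = 0
  [x^{2} y]:  A C - \frac{B^{2}}{16} - \frac{135}{16} = 0
  [x^{2} y^{2}, x^{4} y]:  C^{2} - 9 = 0
  [x^{2} \cos{\left(x y \right)}, y \cos{\left(x y \right)}, x^{2} y^{3} \cos{\left(x y \right)}, …]:  C D + 3 = 0
  [x^{3} \sin{\left(x y \right)}, x^{2} y^{2} \cos{\left(x y \right)}, \cos{\left(x y \right)}]:  A D + 3 = 0
  [y^{2} \cos^{2}{\left(x y \right)}, x \sin{\left(x y \right)} \cos{\left(x y \right)}]:  D^{2} - 1 = 0
These equations allow (A, B, C, D) = (-3, -3, -3, 1) or (3, 3, 3, -1).
Impose the point condition(s):
  u(0, 0) = 1  ⟹  D = 1
Only A = -3, B = -3, C = -3, D = 1 satisfies everything.
Hence u(x, y) = - 3 x^{2} y - 3 x^{2} - 3 x y + \cos{\left(x y \right)}.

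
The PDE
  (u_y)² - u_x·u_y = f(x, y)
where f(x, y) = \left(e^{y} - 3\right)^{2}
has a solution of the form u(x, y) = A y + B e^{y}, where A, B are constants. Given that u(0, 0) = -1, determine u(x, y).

Substitute the ansatz u = A y + B e^{y} into the left-hand side.
Derivatives of the ansatz:
  u_y = A + B e^{y}
  u_x = 0
Term by term:
  (u_y)² = A^{2} + 2 A B e^{y} + B^{2} e^{2 y}
  -u_x·u_y = 0
So the left-hand side equals
  A^{2} + 2 A B e^{y} + B^{2} e^{2 y}
This must equal f(x, y) identically; expanded, f = e^{2 y} - 6 e^{y} + 9.
Matching coefficients of the independent functions:
  [constant term]:  A^{2} = 9
  [e^{y}]:  2 A B = -6
  [e^{2 y}]:  B^{2} = 1
These equations allow (A, B) = (-3, 1) or (3, -1).
Impose the point condition(s):
  u(0, 0) = -1  ⟹  B = -1
Only A = 3, B = -1 satisfies everything.
Hence u(x, y) = 3 y - e^{y}.

Answer: u(x, y) = 3 y - e^{y}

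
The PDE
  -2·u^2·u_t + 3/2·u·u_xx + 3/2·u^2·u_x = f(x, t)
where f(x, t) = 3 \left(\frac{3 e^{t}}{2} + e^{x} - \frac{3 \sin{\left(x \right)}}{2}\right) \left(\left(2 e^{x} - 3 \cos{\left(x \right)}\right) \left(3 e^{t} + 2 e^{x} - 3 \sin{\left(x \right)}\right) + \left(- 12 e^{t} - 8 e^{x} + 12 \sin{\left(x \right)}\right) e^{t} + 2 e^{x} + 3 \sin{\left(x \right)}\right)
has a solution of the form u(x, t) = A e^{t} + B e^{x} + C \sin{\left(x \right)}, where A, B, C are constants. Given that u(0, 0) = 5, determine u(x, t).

Answer: u(x, t) = 3 e^{t} + 2 e^{x} - 3 \sin{\left(x \right)}

Derivation:
Substitute the ansatz u = A e^{t} + B e^{x} + C \sin{\left(x \right)} into the left-hand side.
Derivatives of the ansatz:
  u_t = A e^{t}
  u_xx = B e^{x} - C \sin{\left(x \right)}
  u_x = B e^{x} + C \cos{\left(x \right)}
Term by term:
  -2·u^2·u_t = - 2 A^{3} e^{3 t} - 4 A^{2} B e^{2 t} e^{x} - 4 A^{2} C e^{2 t} \sin{\left(x \right)} - 2 A B^{2} e^{t} e^{2 x} - 4 A B C e^{t} e^{x} \sin{\left(x \right)} - 2 A C^{2} e^{t} \sin^{2}{\left(x \right)}
  3/2·u·u_xx = \frac{3 A B e^{t} e^{x}}{2} - \frac{3 A C e^{t} \sin{\left(x \right)}}{2} + \frac{3 B^{2} e^{2 x}}{2} - \frac{3 C^{2} \sin^{2}{\left(x \right)}}{2}
  3/2·u^2·u_x = \frac{3 A^{2} B e^{2 t} e^{x}}{2} + \frac{3 A^{2} C e^{2 t} \cos{\left(x \right)}}{2} + 3 A B^{2} e^{t} e^{2 x} + 3 A B C e^{t} e^{x} \sin{\left(x \right)} + 3 A B C e^{t} e^{x} \cos{\left(x \right)} + 3 A C^{2} e^{t} \sin{\left(x \right)} \cos{\left(x \right)} + \frac{3 B^{3} e^{3 x}}{2} + 3 B^{2} C e^{2 x} \sin{\left(x \right)} + \frac{3 B^{2} C e^{2 x} \cos{\left(x \right)}}{2} + \frac{3 B C^{2} e^{x} \sin^{2}{\left(x \right)}}{2} + 3 B C^{2} e^{x} \sin{\left(x \right)} \cos{\left(x \right)} + \frac{3 C^{3} \sin^{2}{\left(x \right)} \cos{\left(x \right)}}{2}
So the left-hand side equals
  - 2 A^{3} e^{3 t} - \frac{5 A^{2} B e^{2 t} e^{x}}{2} - 4 A^{2} C e^{2 t} \sin{\left(x \right)} + \frac{3 A^{2} C e^{2 t} \cos{\left(x \right)}}{2} + A B^{2} e^{t} e^{2 x} - A B C e^{t} e^{x} \sin{\left(x \right)} + 3 A B C e^{t} e^{x} \cos{\left(x \right)} + \frac{3 A B e^{t} e^{x}}{2} - 2 A C^{2} e^{t} \sin^{2}{\left(x \right)} + 3 A C^{2} e^{t} \sin{\left(x \right)} \cos{\left(x \right)} - \frac{3 A C e^{t} \sin{\left(x \right)}}{2} + \frac{3 B^{3} e^{3 x}}{2} + 3 B^{2} C e^{2 x} \sin{\left(x \right)} + \frac{3 B^{2} C e^{2 x} \cos{\left(x \right)}}{2} + \frac{3 B^{2} e^{2 x}}{2} + \frac{3 B C^{2} e^{x} \sin^{2}{\left(x \right)}}{2} + 3 B C^{2} e^{x} \sin{\left(x \right)} \cos{\left(x \right)} + \frac{3 C^{3} \sin^{2}{\left(x \right)} \cos{\left(x \right)}}{2} - \frac{3 C^{2} \sin^{2}{\left(x \right)}}{2}
This must equal f(x, t) identically; expanded, f = - 54 e^{3 t} - 45 e^{2 t} e^{x} + 108 e^{2 t} \sin{\left(x \right)} - \frac{81 e^{2 t} \cos{\left(x \right)}}{2} + 12 e^{t} e^{2 x} + 18 e^{t} e^{x} \sin{\left(x \right)} - 54 e^{t} e^{x} \cos{\left(x \right)} + 9 e^{t} e^{x} - 54 e^{t} \sin^{2}{\left(x \right)} + 81 e^{t} \sin{\left(x \right)} \cos{\left(x \right)} + \frac{27 e^{t} \sin{\left(x \right)}}{2} + 12 e^{3 x} - 36 e^{2 x} \sin{\left(x \right)} - 18 e^{2 x} \cos{\left(x \right)} + 6 e^{2 x} + 27 e^{x} \sin^{2}{\left(x \right)} + 54 e^{x} \sin{\left(x \right)} \cos{\left(x \right)} - \frac{81 \sin^{2}{\left(x \right)} \cos{\left(x \right)}}{2} - \frac{27 \sin^{2}{\left(x \right)}}{2}.
Matching coefficients of the independent functions:
(each divided by its leading coefficient; functions giving the same equation are listed together)
  [e^{t} e^{x}]:  A B - 6 = 0
  [e^{t} e^{2 x}]:  A B^{2} - 12 = 0
  [e^{t} \sin{\left(x \right)}]:  A C + 9 = 0
  [e^{t} \sin^{2}{\left(x \right)}, e^{t} \sin{\left(x \right)} \cos{\left(x \right)}]:  A C^{2} - 27 = 0
  [e^{2 t} e^{x}]:  A^{2} B - 18 = 0
  [e^{2 t} \sin{\left(x \right)}, e^{2 t} \cos{\left(x \right)}]:  A^{2} C + 27 = 0
  [e^{x} \sin^{2}{\left(x \right)}, e^{x} \sin{\left(x \right)} \cos{\left(x \right)}]:  B C^{2} - 18 = 0
  [e^{2 x} \sin{\left(x \right)}, e^{2 x} \cos{\left(x \right)}]:  B^{2} C + 12 = 0
  [\sin^{2}{\left(x \right)} \cos{\left(x \right)}]:  C^{3} + 27 = 0
  [e^{t} e^{x} \sin{\left(x \right)}, e^{t} e^{x} \cos{\left(x \right)}]:  A B C + 18 = 0
  [e^{3 t}]:  A^{3} - 27 = 0
  [e^{2 x}]:  B^{2} - 4 = 0
  [e^{3 x}]:  B^{3} - 8 = 0
  [\sin^{2}{\left(x \right)}]:  C^{2} - 9 = 0
Solving: A = 3, B = 2, C = -3.
Check against the point condition:
  u(0, 0) = 5  ⟹  A + B = 5  ✓
Hence u(x, t) = 3 e^{t} + 2 e^{x} - 3 \sin{\left(x \right)}.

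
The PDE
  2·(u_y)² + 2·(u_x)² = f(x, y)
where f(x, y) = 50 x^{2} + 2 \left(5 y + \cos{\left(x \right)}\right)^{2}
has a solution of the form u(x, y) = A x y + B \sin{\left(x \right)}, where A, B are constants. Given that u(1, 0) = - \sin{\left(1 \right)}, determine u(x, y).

Substitute the ansatz u = A x y + B \sin{\left(x \right)} into the left-hand side.
Derivatives of the ansatz:
  u_y = A x
  u_x = A y + B \cos{\left(x \right)}
Term by term:
  2·(u_y)² = 2 A^{2} x^{2}
  2·(u_x)² = 2 A^{2} y^{2} + 4 A B y \cos{\left(x \right)} + 2 B^{2} \cos^{2}{\left(x \right)}
So the left-hand side equals
  2 A^{2} x^{2} + 2 A^{2} y^{2} + 4 A B y \cos{\left(x \right)} + 2 B^{2} \cos^{2}{\left(x \right)}
This must equal f(x, y) identically; expanded, f = 50 x^{2} + 50 y^{2} + 20 y \cos{\left(x \right)} + 2 \cos^{2}{\left(x \right)}.
Matching coefficients of the independent functions:
  [x^{2}, y^{2}]:  2 A^{2} = 50
  [y \cos{\left(x \right)}]:  4 A B = 20
  [\cos^{2}{\left(x \right)}]:  2 B^{2} = 2
These equations allow (A, B) = (-5, -1) or (5, 1).
Impose the point condition(s):
  u(1, 0) = - \sin{\left(1 \right)}  ⟹  B \sin{\left(1 \right)} = - \sin{\left(1 \right)}
Only A = -5, B = -1 satisfies everything.
Hence u(x, y) = - 5 x y - \sin{\left(x \right)}.

Answer: u(x, y) = - 5 x y - \sin{\left(x \right)}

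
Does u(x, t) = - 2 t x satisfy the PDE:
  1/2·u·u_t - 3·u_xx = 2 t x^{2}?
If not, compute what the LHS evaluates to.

Evaluate each term of the left-hand side for u = - 2 t x.
Derivatives:
  u_t = - 2 x
  u_xx = 0
Terms:
  1/2·u·u_t = 2 t x^{2}
  -3·u_xx = 0
Sum: LHS = 2 t x^{2}
This is exactly the given right-hand side, so u is a solution.

Answer: Yes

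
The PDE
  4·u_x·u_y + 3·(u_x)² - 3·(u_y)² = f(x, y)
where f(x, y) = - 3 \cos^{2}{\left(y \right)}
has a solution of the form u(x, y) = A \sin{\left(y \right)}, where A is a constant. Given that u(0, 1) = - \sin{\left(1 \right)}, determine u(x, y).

Answer: u(x, y) = - \sin{\left(y \right)}

Derivation:
Substitute the ansatz u = A \sin{\left(y \right)} into the left-hand side.
Derivatives of the ansatz:
  u_x = 0
  u_y = A \cos{\left(y \right)}
Term by term:
  4·u_x·u_y = 0
  3·(u_x)² = 0
  -3·(u_y)² = - 3 A^{2} \cos^{2}{\left(y \right)}
So the left-hand side equals
  - 3 A^{2} \cos^{2}{\left(y \right)}
This must equal f(x, y) = - 3 \cos^{2}{\left(y \right)} identically.
Matching coefficients of the independent functions:
  [\cos^{2}{\left(y \right)}]:  - 3 A^{2} = -3
These equations allow (A) = (-1) or (1).
Impose the point condition(s):
  u(0, 1) = - \sin{\left(1 \right)}  ⟹  A \sin{\left(1 \right)} = - \sin{\left(1 \right)}
Only A = -1 satisfies everything.
Hence u(x, y) = - \sin{\left(y \right)}.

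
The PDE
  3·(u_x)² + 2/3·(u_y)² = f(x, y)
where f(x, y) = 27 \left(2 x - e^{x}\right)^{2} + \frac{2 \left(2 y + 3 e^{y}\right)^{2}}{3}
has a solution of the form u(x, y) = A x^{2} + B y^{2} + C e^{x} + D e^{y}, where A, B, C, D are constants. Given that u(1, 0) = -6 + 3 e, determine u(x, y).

Substitute the ansatz u = A x^{2} + B y^{2} + C e^{x} + D e^{y} into the left-hand side.
Derivatives of the ansatz:
  u_x = 2 A x + C e^{x}
  u_y = 2 B y + D e^{y}
Term by term:
  3·(u_x)² = 12 A^{2} x^{2} + 12 A C x e^{x} + 3 C^{2} e^{2 x}
  2/3·(u_y)² = \frac{8 B^{2} y^{2}}{3} + \frac{8 B D y e^{y}}{3} + \frac{2 D^{2} e^{2 y}}{3}
So the left-hand side equals
  12 A^{2} x^{2} + 12 A C x e^{x} + \frac{8 B^{2} y^{2}}{3} + \frac{8 B D y e^{y}}{3} + 3 C^{2} e^{2 x} + \frac{2 D^{2} e^{2 y}}{3}
This must equal f(x, y) identically; expanded, f = 108 x^{2} - 108 x e^{x} + \frac{8 y^{2}}{3} + 8 y e^{y} + 27 e^{2 x} + 6 e^{2 y}.
Matching coefficients of the independent functions:
  [x^{2}]:  12 A^{2} = 108
  [y^{2}]:  \frac{8 B^{2}}{3} = \frac{8}{3}
  [x e^{x}]:  12 A C = -108
  [y e^{y}]:  \frac{8 B D}{3} = 8
  [e^{2 x}]:  3 C^{2} = 27
  [e^{2 y}]:  \frac{2 D^{2}}{3} = 6
These equations allow (A, B, C, D) = (-3, -1, 3, -3) or (-3, 1, 3, 3) or (3, -1, -3, -3) or (3, 1, -3, 3).
Impose the point condition(s):
  u(1, 0) = -6 + 3 e  ⟹  A + e C + D = -6 + 3 e
Only A = -3, B = -1, C = 3, D = -3 satisfies everything.
Hence u(x, y) = - 3 x^{2} - y^{2} + 3 e^{x} - 3 e^{y}.

Answer: u(x, y) = - 3 x^{2} - y^{2} + 3 e^{x} - 3 e^{y}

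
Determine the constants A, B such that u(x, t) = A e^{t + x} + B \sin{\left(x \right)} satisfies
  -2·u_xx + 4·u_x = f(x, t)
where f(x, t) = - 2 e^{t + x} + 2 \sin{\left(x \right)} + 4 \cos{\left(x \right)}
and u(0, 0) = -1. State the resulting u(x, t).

Substitute the ansatz u = A e^{t + x} + B \sin{\left(x \right)} into the left-hand side.
Derivatives of the ansatz:
  u_xx = A e^{t} e^{x} - B \sin{\left(x \right)}
  u_x = A e^{t} e^{x} + B \cos{\left(x \right)}
Term by term:
  -2·u_xx = - 2 A e^{t} e^{x} + 2 B \sin{\left(x \right)}
  4·u_x = 4 A e^{t} e^{x} + 4 B \cos{\left(x \right)}
So the left-hand side equals
  2 A e^{t} e^{x} + 2 B \sin{\left(x \right)} + 4 B \cos{\left(x \right)}
This must equal f(x, t) identically; expanded, f = - 2 e^{t} e^{x} + 2 \sin{\left(x \right)} + 4 \cos{\left(x \right)}.
Matching coefficients of the independent functions:
  [e^{t} e^{x}]:  2 A = -2
  [\sin{\left(x \right)}]:  2 B = 2
  [\cos{\left(x \right)}]:  4 B = 4
Solving: A = -1, B = 1.
Check against the point condition:
  u(0, 0) = -1  ⟹  A = -1  ✓
Hence u(x, t) = - e^{t + x} + \sin{\left(x \right)}.

Answer: u(x, t) = - e^{t + x} + \sin{\left(x \right)}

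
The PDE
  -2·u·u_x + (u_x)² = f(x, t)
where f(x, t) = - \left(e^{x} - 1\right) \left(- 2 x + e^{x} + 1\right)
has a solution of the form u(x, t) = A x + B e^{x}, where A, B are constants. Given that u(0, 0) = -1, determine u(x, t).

Substitute the ansatz u = A x + B e^{x} into the left-hand side.
Derivatives of the ansatz:
  u_x = A + B e^{x}
Term by term:
  -2·u·u_x = - 2 A^{2} x - 2 A B x e^{x} - 2 A B e^{x} - 2 B^{2} e^{2 x}
  (u_x)² = A^{2} + 2 A B e^{x} + B^{2} e^{2 x}
So the left-hand side equals
  - 2 A^{2} x + A^{2} - 2 A B x e^{x} - B^{2} e^{2 x}
This must equal f(x, t) identically; expanded, f = 2 x e^{x} - 2 x - e^{2 x} + 1.
Matching coefficients of the independent functions:
  [constant term]:  A^{2} = 1
  [x]:  - 2 A^{2} = -2
  [x e^{x}]:  - 2 A B = 2
  [e^{2 x}]:  - B^{2} = -1
These equations allow (A, B) = (-1, 1) or (1, -1).
Impose the point condition(s):
  u(0, 0) = -1  ⟹  B = -1
Only A = 1, B = -1 satisfies everything.
Hence u(x, t) = x - e^{x}.

Answer: u(x, t) = x - e^{x}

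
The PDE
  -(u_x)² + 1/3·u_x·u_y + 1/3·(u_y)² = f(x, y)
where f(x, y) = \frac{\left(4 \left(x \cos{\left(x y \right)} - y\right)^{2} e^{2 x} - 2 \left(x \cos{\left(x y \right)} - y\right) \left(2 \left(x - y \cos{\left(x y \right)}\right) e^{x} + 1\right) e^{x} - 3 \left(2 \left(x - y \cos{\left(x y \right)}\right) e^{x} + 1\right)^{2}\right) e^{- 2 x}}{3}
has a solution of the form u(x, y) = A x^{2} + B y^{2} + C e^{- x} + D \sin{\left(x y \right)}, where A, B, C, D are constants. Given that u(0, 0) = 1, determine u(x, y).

Substitute the ansatz u = A x^{2} + B y^{2} + C e^{- x} + D \sin{\left(x y \right)} into the left-hand side.
Derivatives of the ansatz:
  u_x = 2 A x - C e^{- x} + D y \cos{\left(x y \right)}
  u_y = 2 B y + D x \cos{\left(x y \right)}
Term by term:
  -(u_x)² = - 4 A^{2} x^{2} + 4 A C x e^{- x} - 4 A D x y \cos{\left(x y \right)} - C^{2} e^{- 2 x} + 2 C D y e^{- x} \cos{\left(x y \right)} - D^{2} y^{2} \cos^{2}{\left(x y \right)}
  1/3·u_x·u_y = \frac{4 A B x y}{3} + \frac{2 A D x^{2} \cos{\left(x y \right)}}{3} - \frac{2 B C y e^{- x}}{3} + \frac{2 B D y^{2} \cos{\left(x y \right)}}{3} - \frac{C D x e^{- x} \cos{\left(x y \right)}}{3} + \frac{D^{2} x y \cos^{2}{\left(x y \right)}}{3}
  1/3·(u_y)² = \frac{4 B^{2} y^{2}}{3} + \frac{4 B D x y \cos{\left(x y \right)}}{3} + \frac{D^{2} x^{2} \cos^{2}{\left(x y \right)}}{3}
So the left-hand side equals
  - 4 A^{2} x^{2} + \frac{4 A B x y}{3} + 4 A C x e^{- x} + \frac{2 A D x^{2} \cos{\left(x y \right)}}{3} - 4 A D x y \cos{\left(x y \right)} + \frac{4 B^{2} y^{2}}{3} - \frac{2 B C y e^{- x}}{3} + \frac{4 B D x y \cos{\left(x y \right)}}{3} + \frac{2 B D y^{2} \cos{\left(x y \right)}}{3} - C^{2} e^{- 2 x} - \frac{C D x e^{- x} \cos{\left(x y \right)}}{3} + 2 C D y e^{- x} \cos{\left(x y \right)} + \frac{D^{2} x^{2} \cos^{2}{\left(x y \right)}}{3} + \frac{D^{2} x y \cos^{2}{\left(x y \right)}}{3} - D^{2} y^{2} \cos^{2}{\left(x y \right)}
This must equal f(x, y) identically; expanded, f = \frac{4 x^{2} \cos^{2}{\left(x y \right)}}{3} - \frac{4 x^{2} \cos{\left(x y \right)}}{3} - 4 x^{2} + \frac{4 x y \cos^{2}{\left(x y \right)}}{3} + \frac{16 x y \cos{\left(x y \right)}}{3} + \frac{4 x y}{3} - \frac{2 x e^{- x} \cos{\left(x y \right)}}{3} - 4 x e^{- x} - 4 y^{2} \cos^{2}{\left(x y \right)} - \frac{4 y^{2} \cos{\left(x y \right)}}{3} + \frac{4 y^{2}}{3} + 4 y e^{- x} \cos{\left(x y \right)} + \frac{2 y e^{- x}}{3} - e^{- 2 x}.
Matching coefficients of the independent functions:
  [x^{2}]:  - 4 A^{2} = -4
  [y^{2}]:  \frac{4 B^{2}}{3} = \frac{4}{3}
  [x y]:  \frac{4 A B}{3} = \frac{4}{3}
  [x e^{- x}]:  4 A C = -4
  [x^{2} \cos{\left(x y \right)}]:  \frac{2 A D}{3} = - \frac{4}{3}
  [x^{2} \cos^{2}{\left(x y \right)}, x y \cos^{2}{\left(x y \right)}]:  \frac{D^{2}}{3} = \frac{4}{3}
  [y e^{- x}]:  - \frac{2 B C}{3} = \frac{2}{3}
  [y^{2} \cos{\left(x y \right)}]:  \frac{2 B D}{3} = - \frac{4}{3}
  [y^{2} \cos^{2}{\left(x y \right)}]:  - D^{2} = -4
  [x y \cos{\left(x y \right)}]:  - 4 A D + \frac{4 B D}{3} = \frac{16}{3}
  [x e^{- x} \cos{\left(x y \right)}]:  - \frac{C D}{3} = - \frac{2}{3}
  [y e^{- x} \cos{\left(x y \right)}]:  2 C D = 4
  [e^{- 2 x}]:  - C^{2} = -1
These equations allow (A, B, C, D) = (-1, -1, 1, 2) or (1, 1, -1, -2).
Impose the point condition(s):
  u(0, 0) = 1  ⟹  C = 1
Only A = -1, B = -1, C = 1, D = 2 satisfies everything.
Hence u(x, y) = - x^{2} - y^{2} + 2 \sin{\left(x y \right)} + e^{- x}.

Answer: u(x, y) = - x^{2} - y^{2} + 2 \sin{\left(x y \right)} + e^{- x}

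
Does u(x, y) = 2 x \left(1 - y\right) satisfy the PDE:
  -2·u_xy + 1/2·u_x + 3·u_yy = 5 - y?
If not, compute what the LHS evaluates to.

Evaluate each term of the left-hand side for u = 2 x \left(1 - y\right).
Derivatives:
  u_xy = -2
  u_x = 2 - 2 y
  u_yy = 0
Terms:
  -2·u_xy = 4
  1/2·u_x = 1 - y
  3·u_yy = 0
Sum: LHS = 5 - y
This is exactly the given right-hand side, so u is a solution.

Answer: Yes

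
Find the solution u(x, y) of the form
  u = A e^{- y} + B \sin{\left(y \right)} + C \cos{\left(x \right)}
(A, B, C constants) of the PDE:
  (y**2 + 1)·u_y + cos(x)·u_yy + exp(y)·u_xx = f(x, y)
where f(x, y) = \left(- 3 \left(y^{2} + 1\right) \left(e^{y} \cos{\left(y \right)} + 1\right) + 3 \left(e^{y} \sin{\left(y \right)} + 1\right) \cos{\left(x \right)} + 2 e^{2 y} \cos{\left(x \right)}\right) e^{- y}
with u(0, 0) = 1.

Substitute the ansatz u = A e^{- y} + B \sin{\left(y \right)} + C \cos{\left(x \right)} into the left-hand side.
Derivatives of the ansatz:
  u_y = - A e^{- y} + B \cos{\left(y \right)}
  u_yy = A e^{- y} - B \sin{\left(y \right)}
  u_xx = - C \cos{\left(x \right)}
Term by term:
  (y**2 + 1)·u_y = - A y^{2} e^{- y} - A e^{- y} + B y^{2} \cos{\left(y \right)} + B \cos{\left(y \right)}
  cos(x)·u_yy = A e^{- y} \cos{\left(x \right)} - B \sin{\left(y \right)} \cos{\left(x \right)}
  exp(y)·u_xx = - C e^{y} \cos{\left(x \right)}
So the left-hand side equals
  - A y^{2} e^{- y} + A e^{- y} \cos{\left(x \right)} - A e^{- y} + B y^{2} \cos{\left(y \right)} - B \sin{\left(y \right)} \cos{\left(x \right)} + B \cos{\left(y \right)} - C e^{y} \cos{\left(x \right)}
This must equal f(x, y) identically; expanded, f = - 3 y^{2} \cos{\left(y \right)} - 3 y^{2} e^{- y} + 2 e^{y} \cos{\left(x \right)} + 3 \sin{\left(y \right)} \cos{\left(x \right)} - 3 \cos{\left(y \right)} + 3 e^{- y} \cos{\left(x \right)} - 3 e^{- y}.
Matching coefficients of the independent functions:
  [y^{2} e^{- y}, e^{- y}]:  - A = -3
  [y^{2} \cos{\left(y \right)}, \cos{\left(y \right)}]:  B = -3
  [e^{- y} \cos{\left(x \right)}]:  A = 3
  [e^{y} \cos{\left(x \right)}]:  - C = 2
  [\sin{\left(y \right)} \cos{\left(x \right)}]:  - B = 3
Solving: A = 3, B = -3, C = -2.
Check against the point condition:
  u(0, 0) = 1  ⟹  A + C = 1  ✓
Hence u(x, y) = - 3 \sin{\left(y \right)} - 2 \cos{\left(x \right)} + 3 e^{- y}.

Answer: u(x, y) = - 3 \sin{\left(y \right)} - 2 \cos{\left(x \right)} + 3 e^{- y}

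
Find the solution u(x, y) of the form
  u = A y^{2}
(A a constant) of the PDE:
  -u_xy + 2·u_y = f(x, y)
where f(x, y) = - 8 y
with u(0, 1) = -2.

Answer: u(x, y) = - 2 y^{2}

Derivation:
Substitute the ansatz u = A y^{2} into the left-hand side.
Derivatives of the ansatz:
  u_xy = 0
  u_y = 2 A y
Term by term:
  -u_xy = 0
  2·u_y = 4 A y
So the left-hand side equals
  4 A y
This must equal f(x, y) = - 8 y identically.
Matching coefficients of the independent functions:
  [y]:  4 A = -8
Solving: A = -2.
Check against the point condition:
  u(0, 1) = -2  ⟹  A = -2  ✓
Hence u(x, y) = - 2 y^{2}.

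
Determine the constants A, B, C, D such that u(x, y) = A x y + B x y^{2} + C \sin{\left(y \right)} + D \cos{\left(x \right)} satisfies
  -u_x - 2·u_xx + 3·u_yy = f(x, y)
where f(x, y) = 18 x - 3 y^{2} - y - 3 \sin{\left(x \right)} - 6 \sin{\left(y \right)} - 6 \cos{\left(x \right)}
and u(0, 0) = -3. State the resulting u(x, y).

Substitute the ansatz u = A x y + B x y^{2} + C \sin{\left(y \right)} + D \cos{\left(x \right)} into the left-hand side.
Derivatives of the ansatz:
  u_x = A y + B y^{2} - D \sin{\left(x \right)}
  u_xx = - D \cos{\left(x \right)}
  u_yy = 2 B x - C \sin{\left(y \right)}
Term by term:
  -u_x = - A y - B y^{2} + D \sin{\left(x \right)}
  -2·u_xx = 2 D \cos{\left(x \right)}
  3·u_yy = 6 B x - 3 C \sin{\left(y \right)}
So the left-hand side equals
  - A y + 6 B x - B y^{2} - 3 C \sin{\left(y \right)} + D \sin{\left(x \right)} + 2 D \cos{\left(x \right)}
This must equal f(x, y) = 18 x - 3 y^{2} - y - 3 \sin{\left(x \right)} - 6 \sin{\left(y \right)} - 6 \cos{\left(x \right)} identically.
Matching coefficients of the independent functions:
  [x]:  6 B = 18
  [y]:  - A = -1
  [y^{2}]:  - B = -3
  [\sin{\left(x \right)}]:  D = -3
  [\sin{\left(y \right)}]:  - 3 C = -6
  [\cos{\left(x \right)}]:  2 D = -6
Solving: A = 1, B = 3, C = 2, D = -3.
Check against the point condition:
  u(0, 0) = -3  ⟹  D = -3  ✓
Hence u(x, y) = 3 x y^{2} + x y + 2 \sin{\left(y \right)} - 3 \cos{\left(x \right)}.

Answer: u(x, y) = 3 x y^{2} + x y + 2 \sin{\left(y \right)} - 3 \cos{\left(x \right)}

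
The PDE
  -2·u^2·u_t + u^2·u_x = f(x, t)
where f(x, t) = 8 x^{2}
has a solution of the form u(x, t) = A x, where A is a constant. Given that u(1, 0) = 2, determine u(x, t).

Answer: u(x, t) = 2 x

Derivation:
Substitute the ansatz u = A x into the left-hand side.
Derivatives of the ansatz:
  u_t = 0
  u_x = A
Term by term:
  -2·u^2·u_t = 0
  u^2·u_x = A^{3} x^{2}
So the left-hand side equals
  A^{3} x^{2}
This must equal f(x, t) = 8 x^{2} identically.
Matching coefficients of the independent functions:
  [x^{2}]:  A^{3} = 8
Solving: A = 2.
Check against the point condition:
  u(1, 0) = 2  ⟹  A = 2  ✓
Hence u(x, t) = 2 x.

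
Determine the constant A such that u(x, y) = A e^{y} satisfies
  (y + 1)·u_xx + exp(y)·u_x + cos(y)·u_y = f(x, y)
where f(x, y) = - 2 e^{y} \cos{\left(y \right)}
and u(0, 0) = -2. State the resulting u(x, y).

Substitute the ansatz u = A e^{y} into the left-hand side.
Derivatives of the ansatz:
  u_xx = 0
  u_x = 0
  u_y = A e^{y}
Term by term:
  (y + 1)·u_xx = 0
  exp(y)·u_x = 0
  cos(y)·u_y = A e^{y} \cos{\left(y \right)}
So the left-hand side equals
  A e^{y} \cos{\left(y \right)}
This must equal f(x, y) = - 2 e^{y} \cos{\left(y \right)} identically.
Matching coefficients of the independent functions:
  [e^{y} \cos{\left(y \right)}]:  A = -2
Solving: A = -2.
Check against the point condition:
  u(0, 0) = -2  ⟹  A = -2  ✓
Hence u(x, y) = - 2 e^{y}.

Answer: u(x, y) = - 2 e^{y}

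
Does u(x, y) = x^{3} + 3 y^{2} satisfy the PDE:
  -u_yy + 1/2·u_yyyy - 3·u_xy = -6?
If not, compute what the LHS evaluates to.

Evaluate each term of the left-hand side for u = x^{3} + 3 y^{2}.
Derivatives:
  u_yy = 6
  u_yyyy = 0
  u_xy = 0
Terms:
  -u_yy = -6
  1/2·u_yyyy = 0
  -3·u_xy = 0
Sum: LHS = -6
This is exactly the given right-hand side, so u is a solution.

Answer: Yes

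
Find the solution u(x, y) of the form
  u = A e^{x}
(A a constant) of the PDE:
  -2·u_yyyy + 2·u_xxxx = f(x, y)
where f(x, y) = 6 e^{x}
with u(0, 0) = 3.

Substitute the ansatz u = A e^{x} into the left-hand side.
Derivatives of the ansatz:
  u_yyyy = 0
  u_xxxx = A e^{x}
Term by term:
  -2·u_yyyy = 0
  2·u_xxxx = 2 A e^{x}
So the left-hand side equals
  2 A e^{x}
This must equal f(x, y) = 6 e^{x} identically.
Matching coefficients of the independent functions:
  [e^{x}]:  2 A = 6
Solving: A = 3.
Check against the point condition:
  u(0, 0) = 3  ⟹  A = 3  ✓
Hence u(x, y) = 3 e^{x}.

Answer: u(x, y) = 3 e^{x}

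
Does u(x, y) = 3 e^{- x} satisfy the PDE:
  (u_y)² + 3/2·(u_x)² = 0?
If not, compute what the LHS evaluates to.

Evaluate each term of the left-hand side for u = 3 e^{- x}.
Derivatives:
  u_y = 0
  u_x = - 3 e^{- x}
Terms:
  (u_y)² = 0
  3/2·(u_x)² = \frac{27 e^{- 2 x}}{2}
Sum: LHS = \frac{27 e^{- 2 x}}{2}
Given right-hand side: 0. Difference LHS − RHS = \frac{27 e^{- 2 x}}{2} ≠ 0, so u is not a solution.

Answer: No, the LHS evaluates to \frac{27 e^{- 2 x}}{2}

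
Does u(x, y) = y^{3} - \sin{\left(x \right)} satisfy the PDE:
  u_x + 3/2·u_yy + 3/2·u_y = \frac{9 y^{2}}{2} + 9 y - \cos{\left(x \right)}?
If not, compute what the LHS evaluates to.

Evaluate each term of the left-hand side for u = y^{3} - \sin{\left(x \right)}.
Derivatives:
  u_x = - \cos{\left(x \right)}
  u_yy = 6 y
  u_y = 3 y^{2}
Terms:
  u_x = - \cos{\left(x \right)}
  3/2·u_yy = 9 y
  3/2·u_y = \frac{9 y^{2}}{2}
Sum: LHS = \frac{9 y^{2}}{2} + 9 y - \cos{\left(x \right)}
This is exactly the given right-hand side, so u is a solution.

Answer: Yes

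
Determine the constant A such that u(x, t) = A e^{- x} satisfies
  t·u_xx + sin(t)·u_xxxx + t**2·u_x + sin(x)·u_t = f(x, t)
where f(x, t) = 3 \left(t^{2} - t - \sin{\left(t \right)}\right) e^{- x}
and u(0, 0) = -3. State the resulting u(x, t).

Substitute the ansatz u = A e^{- x} into the left-hand side.
Derivatives of the ansatz:
  u_xx = A e^{- x}
  u_xxxx = A e^{- x}
  u_x = - A e^{- x}
  u_t = 0
Term by term:
  t·u_xx = A t e^{- x}
  sin(t)·u_xxxx = A e^{- x} \sin{\left(t \right)}
  t**2·u_x = - A t^{2} e^{- x}
  sin(x)·u_t = 0
So the left-hand side equals
  - A t^{2} e^{- x} + A t e^{- x} + A e^{- x} \sin{\left(t \right)}
This must equal f(x, t) identically; expanded, f = 3 t^{2} e^{- x} - 3 t e^{- x} - 3 e^{- x} \sin{\left(t \right)}.
Matching coefficients of the independent functions:
  [t e^{- x}, e^{- x} \sin{\left(t \right)}]:  A = -3
  [t^{2} e^{- x}]:  - A = 3
Solving: A = -3.
Check against the point condition:
  u(0, 0) = -3  ⟹  A = -3  ✓
Hence u(x, t) = - 3 e^{- x}.

Answer: u(x, t) = - 3 e^{- x}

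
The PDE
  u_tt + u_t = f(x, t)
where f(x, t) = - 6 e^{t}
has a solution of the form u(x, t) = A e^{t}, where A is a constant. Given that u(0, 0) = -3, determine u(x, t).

Substitute the ansatz u = A e^{t} into the left-hand side.
Derivatives of the ansatz:
  u_tt = A e^{t}
  u_t = A e^{t}
Term by term:
  u_tt = A e^{t}
  u_t = A e^{t}
So the left-hand side equals
  2 A e^{t}
This must equal f(x, t) = - 6 e^{t} identically.
Matching coefficients of the independent functions:
  [e^{t}]:  2 A = -6
Solving: A = -3.
Check against the point condition:
  u(0, 0) = -3  ⟹  A = -3  ✓
Hence u(x, t) = - 3 e^{t}.

Answer: u(x, t) = - 3 e^{t}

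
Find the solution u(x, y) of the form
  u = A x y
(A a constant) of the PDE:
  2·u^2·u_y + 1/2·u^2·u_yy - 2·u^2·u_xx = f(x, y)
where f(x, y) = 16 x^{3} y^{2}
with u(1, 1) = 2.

Substitute the ansatz u = A x y into the left-hand side.
Derivatives of the ansatz:
  u_y = A x
  u_yy = 0
  u_xx = 0
Term by term:
  2·u^2·u_y = 2 A^{3} x^{3} y^{2}
  1/2·u^2·u_yy = 0
  -2·u^2·u_xx = 0
So the left-hand side equals
  2 A^{3} x^{3} y^{2}
This must equal f(x, y) = 16 x^{3} y^{2} identically.
Matching coefficients of the independent functions:
  [x^{3} y^{2}]:  2 A^{3} = 16
Solving: A = 2.
Check against the point condition:
  u(1, 1) = 2  ⟹  A = 2  ✓
Hence u(x, y) = 2 x y.

Answer: u(x, y) = 2 x y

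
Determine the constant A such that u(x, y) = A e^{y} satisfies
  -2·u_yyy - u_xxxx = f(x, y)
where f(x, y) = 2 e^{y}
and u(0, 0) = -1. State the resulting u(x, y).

Substitute the ansatz u = A e^{y} into the left-hand side.
Derivatives of the ansatz:
  u_yyy = A e^{y}
  u_xxxx = 0
Term by term:
  -2·u_yyy = - 2 A e^{y}
  -u_xxxx = 0
So the left-hand side equals
  - 2 A e^{y}
This must equal f(x, y) = 2 e^{y} identically.
Matching coefficients of the independent functions:
  [e^{y}]:  - 2 A = 2
Solving: A = -1.
Check against the point condition:
  u(0, 0) = -1  ⟹  A = -1  ✓
Hence u(x, y) = - e^{y}.

Answer: u(x, y) = - e^{y}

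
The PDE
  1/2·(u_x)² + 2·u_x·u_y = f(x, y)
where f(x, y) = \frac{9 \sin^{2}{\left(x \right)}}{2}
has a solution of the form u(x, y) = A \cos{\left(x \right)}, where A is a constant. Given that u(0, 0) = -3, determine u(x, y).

Answer: u(x, y) = - 3 \cos{\left(x \right)}

Derivation:
Substitute the ansatz u = A \cos{\left(x \right)} into the left-hand side.
Derivatives of the ansatz:
  u_x = - A \sin{\left(x \right)}
  u_y = 0
Term by term:
  1/2·(u_x)² = \frac{A^{2} \sin^{2}{\left(x \right)}}{2}
  2·u_x·u_y = 0
So the left-hand side equals
  \frac{A^{2} \sin^{2}{\left(x \right)}}{2}
This must equal f(x, y) = \frac{9 \sin^{2}{\left(x \right)}}{2} identically.
Matching coefficients of the independent functions:
  [\sin^{2}{\left(x \right)}]:  \frac{A^{2}}{2} = \frac{9}{2}
These equations allow (A) = (-3) or (3).
Impose the point condition(s):
  u(0, 0) = -3  ⟹  A = -3
Only A = -3 satisfies everything.
Hence u(x, y) = - 3 \cos{\left(x \right)}.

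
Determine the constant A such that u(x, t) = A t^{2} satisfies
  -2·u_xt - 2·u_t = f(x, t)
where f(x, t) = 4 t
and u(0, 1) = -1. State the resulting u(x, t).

Substitute the ansatz u = A t^{2} into the left-hand side.
Derivatives of the ansatz:
  u_xt = 0
  u_t = 2 A t
Term by term:
  -2·u_xt = 0
  -2·u_t = - 4 A t
So the left-hand side equals
  - 4 A t
This must equal f(x, t) = 4 t identically.
Matching coefficients of the independent functions:
  [t]:  - 4 A = 4
Solving: A = -1.
Check against the point condition:
  u(0, 1) = -1  ⟹  A = -1  ✓
Hence u(x, t) = - t^{2}.

Answer: u(x, t) = - t^{2}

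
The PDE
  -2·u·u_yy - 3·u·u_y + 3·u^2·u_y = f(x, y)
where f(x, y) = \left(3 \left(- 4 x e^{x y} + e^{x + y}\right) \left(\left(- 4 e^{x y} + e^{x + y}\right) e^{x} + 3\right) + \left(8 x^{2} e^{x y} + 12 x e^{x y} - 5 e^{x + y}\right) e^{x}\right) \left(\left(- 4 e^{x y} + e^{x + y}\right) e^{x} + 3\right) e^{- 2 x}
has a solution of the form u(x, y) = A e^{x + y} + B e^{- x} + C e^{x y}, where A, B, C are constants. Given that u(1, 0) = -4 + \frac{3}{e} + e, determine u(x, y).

Substitute the ansatz u = A e^{x + y} + B e^{- x} + C e^{x y} into the left-hand side.
Derivatives of the ansatz:
  u_yy = A e^{x} e^{y} + C x^{2} e^{x y}
  u_y = A e^{x} e^{y} + C x e^{x y}
Term by term:
  -2·u·u_yy = - 2 A^{2} e^{2 x} e^{2 y} - 2 A B e^{y} - 2 A C x^{2} e^{x} e^{y} e^{x y} - 2 A C e^{x} e^{y} e^{x y} - 2 B C x^{2} e^{- x} e^{x y} - 2 C^{2} x^{2} e^{2 x y}
  -3·u·u_y = - 3 A^{2} e^{2 x} e^{2 y} - 3 A B e^{y} - 3 A C x e^{x} e^{y} e^{x y} - 3 A C e^{x} e^{y} e^{x y} - 3 B C x e^{- x} e^{x y} - 3 C^{2} x e^{2 x y}
  3·u^2·u_y = 3 A^{3} e^{3 x} e^{3 y} + 6 A^{2} B e^{x} e^{2 y} + 3 A^{2} C x e^{2 x} e^{2 y} e^{x y} + 6 A^{2} C e^{2 x} e^{2 y} e^{x y} + 3 A B^{2} e^{- x} e^{y} + 6 A B C x e^{y} e^{x y} + 6 A B C e^{y} e^{x y} + 6 A C^{2} x e^{x} e^{y} e^{2 x y} + 3 A C^{2} e^{x} e^{y} e^{2 x y} + 3 B^{2} C x e^{- 2 x} e^{x y} + 6 B C^{2} x e^{- x} e^{2 x y} + 3 C^{3} x e^{3 x y}
So the left-hand side equals
  3 A^{3} e^{3 x} e^{3 y} + 6 A^{2} B e^{x} e^{2 y} + 3 A^{2} C x e^{2 x} e^{2 y} e^{x y} + 6 A^{2} C e^{2 x} e^{2 y} e^{x y} - 5 A^{2} e^{2 x} e^{2 y} + 3 A B^{2} e^{- x} e^{y} + 6 A B C x e^{y} e^{x y} + 6 A B C e^{y} e^{x y} - 5 A B e^{y} + 6 A C^{2} x e^{x} e^{y} e^{2 x y} + 3 A C^{2} e^{x} e^{y} e^{2 x y} - 2 A C x^{2} e^{x} e^{y} e^{x y} - 3 A C x e^{x} e^{y} e^{x y} - 5 A C e^{x} e^{y} e^{x y} + 3 B^{2} C x e^{- 2 x} e^{x y} + 6 B C^{2} x e^{- x} e^{2 x y} - 2 B C x^{2} e^{- x} e^{x y} - 3 B C x e^{- x} e^{x y} + 3 C^{3} x e^{3 x y} - 2 C^{2} x^{2} e^{2 x y} - 3 C^{2} x e^{2 x y}
This must equal f(x, y) identically; expanded, f = 8 x^{2} e^{x} e^{y} e^{x y} - 32 x^{2} e^{2 x y} + 24 x^{2} e^{- x} e^{x y} - 12 x e^{2 x} e^{2 y} e^{x y} + 96 x e^{x} e^{y} e^{2 x y} + 12 x e^{x} e^{y} e^{x y} - 72 x e^{y} e^{x y} - 192 x e^{3 x y} - 48 x e^{2 x y} + 288 x e^{- x} e^{2 x y} + 36 x e^{- x} e^{x y} - 108 x e^{- 2 x} e^{x y} + 3 e^{3 x} e^{3 y} - 24 e^{2 x} e^{2 y} e^{x y} - 5 e^{2 x} e^{2 y} + 18 e^{x} e^{2 y} + 48 e^{x} e^{y} e^{2 x y} + 20 e^{x} e^{y} e^{x y} - 72 e^{y} e^{x y} - 15 e^{y} + 27 e^{- x} e^{y}.
Matching coefficients of the independent functions:
(each divided by its leading coefficient; functions giving the same equation are listed together)
  [x e^{2 x y}, x^{2} e^{2 x y}]:  C^{2} - 16 = 0
  [x e^{3 x y}]:  C^{3} + 64 = 0
  [e^{- x} e^{y}]:  A B^{2} - 9 = 0
  [e^{x} e^{2 y}]:  A^{2} B - 3 = 0
  [e^{2 x} e^{2 y}]:  A^{2} - 1 = 0
  [e^{3 x} e^{3 y}]:  A^{3} - 1 = 0
  [e^{y} e^{x y}, x e^{y} e^{x y}]:  A B C + 12 = 0
  [x e^{- 2 x} e^{x y}]:  B^{2} C + 36 = 0
  [x e^{- x} e^{x y}, x^{2} e^{- x} e^{x y}]:  B C + 12 = 0
  [x e^{- x} e^{2 x y}]:  B C^{2} - 48 = 0
  [e^{x} e^{y} e^{x y}, x e^{x} e^{y} e^{x y}, x^{2} e^{x} e^{y} e^{x y}]:  A C + 4 = 0
  [e^{x} e^{y} e^{2 x y}, x e^{x} e^{y} e^{2 x y}]:  A C^{2} - 16 = 0
  [e^{2 x} e^{2 y} e^{x y}, x e^{2 x} e^{2 y} e^{x y}]:  A^{2} C + 4 = 0
  [e^{y}]:  A B - 3 = 0
Solving: A = 1, B = 3, C = -4.
Check against the point condition:
  u(1, 0) = -4 + \frac{3}{e} + e  ⟹  e A + \frac{B}{e} + C = -4 + \frac{3}{e} + e  ✓
Hence u(x, y) = - 4 e^{x y} + e^{x + y} + 3 e^{- x}.

Answer: u(x, y) = - 4 e^{x y} + e^{x + y} + 3 e^{- x}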